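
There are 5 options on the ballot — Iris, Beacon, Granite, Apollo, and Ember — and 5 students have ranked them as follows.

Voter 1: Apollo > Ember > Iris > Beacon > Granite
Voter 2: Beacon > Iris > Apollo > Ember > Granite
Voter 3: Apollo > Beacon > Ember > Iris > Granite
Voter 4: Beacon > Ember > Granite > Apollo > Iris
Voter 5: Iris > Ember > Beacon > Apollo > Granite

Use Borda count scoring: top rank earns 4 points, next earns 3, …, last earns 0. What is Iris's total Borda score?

Borda scores:
  Iris: 2 + 3 + 1 + 0 + 4 = 10
  Beacon: 1 + 4 + 3 + 4 + 2 = 14
  Granite: 0 + 0 + 0 + 2 + 0 = 2
  Apollo: 4 + 2 + 4 + 1 + 1 = 12
  Ember: 3 + 1 + 2 + 3 + 3 = 12

10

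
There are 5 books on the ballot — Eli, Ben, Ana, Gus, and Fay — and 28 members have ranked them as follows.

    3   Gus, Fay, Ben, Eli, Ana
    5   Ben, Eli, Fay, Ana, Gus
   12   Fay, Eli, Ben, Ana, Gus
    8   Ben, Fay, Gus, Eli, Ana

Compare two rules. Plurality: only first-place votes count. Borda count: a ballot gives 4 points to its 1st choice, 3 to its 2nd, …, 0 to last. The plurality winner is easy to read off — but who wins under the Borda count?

Fay

Plurality first-place counts: Eli 0, Ben 13, Ana 0, Gus 3, Fay 12 → Ben.
Borda totals: Eli 62, Ben 82, Ana 17, Gus 28, Fay 91 → Fay.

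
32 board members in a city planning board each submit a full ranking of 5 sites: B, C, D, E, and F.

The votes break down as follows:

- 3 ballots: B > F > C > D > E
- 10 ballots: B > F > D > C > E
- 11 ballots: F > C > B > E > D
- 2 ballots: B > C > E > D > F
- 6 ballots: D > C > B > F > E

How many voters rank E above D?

Ballots ranking E above D: 11+2 = 13.
Ballots ranking D above E: 3+10+6 = 19.
So 13 of 32 voters prefer E to D.

13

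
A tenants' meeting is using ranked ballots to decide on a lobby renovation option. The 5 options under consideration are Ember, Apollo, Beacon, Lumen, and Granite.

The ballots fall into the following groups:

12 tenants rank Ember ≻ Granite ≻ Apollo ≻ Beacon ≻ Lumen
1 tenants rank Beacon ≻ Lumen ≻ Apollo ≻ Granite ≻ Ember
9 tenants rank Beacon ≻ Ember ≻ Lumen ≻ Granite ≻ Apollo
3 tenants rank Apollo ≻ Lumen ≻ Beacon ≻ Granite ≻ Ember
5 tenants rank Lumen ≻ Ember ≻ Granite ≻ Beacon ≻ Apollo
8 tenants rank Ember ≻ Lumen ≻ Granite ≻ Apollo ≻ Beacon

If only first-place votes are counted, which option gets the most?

First-place vote totals:
  Ember: 20
  Apollo: 3
  Beacon: 10
  Lumen: 5
  Granite: 0
Ember has the most first-place votes.

Ember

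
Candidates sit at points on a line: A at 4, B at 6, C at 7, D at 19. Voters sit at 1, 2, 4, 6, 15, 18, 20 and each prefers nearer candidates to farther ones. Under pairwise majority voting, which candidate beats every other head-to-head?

B

With single-peaked preferences on a line, the Condorcet winner is the candidate closest to the median voter.
The median voter (position 6) is closest to B at 6.
Check: B vs D — voters closer to B: 4 of 7.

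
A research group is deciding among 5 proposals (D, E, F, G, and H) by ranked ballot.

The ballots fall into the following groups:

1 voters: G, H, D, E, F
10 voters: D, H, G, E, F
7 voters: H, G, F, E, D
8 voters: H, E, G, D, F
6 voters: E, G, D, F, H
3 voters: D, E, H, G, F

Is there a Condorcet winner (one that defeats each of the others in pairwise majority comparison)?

Head-to-head results (35 voters total):
D vs E: E wins 21–14.
D vs F: D wins 28–7.
D vs G: G wins 22–13.
D vs H: D wins 19–16.
E vs F: E wins 28–7.
E vs G: G wins 18–17.
E vs H: H wins 26–9.
F vs G: G wins 35–0.
F vs H: H wins 29–6.
G vs H: H wins 28–7.
No candidate beats all others: D beats H beats E beats D, a majority cycle.

No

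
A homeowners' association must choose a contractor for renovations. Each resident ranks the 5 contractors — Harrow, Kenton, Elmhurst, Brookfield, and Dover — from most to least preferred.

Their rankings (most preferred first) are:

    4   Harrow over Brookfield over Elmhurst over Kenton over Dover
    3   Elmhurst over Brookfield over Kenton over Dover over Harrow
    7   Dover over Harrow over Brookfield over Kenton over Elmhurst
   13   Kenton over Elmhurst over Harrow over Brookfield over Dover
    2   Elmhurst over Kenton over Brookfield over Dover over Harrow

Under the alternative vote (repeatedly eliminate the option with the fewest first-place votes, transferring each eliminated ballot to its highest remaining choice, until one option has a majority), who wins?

Round 1: Kenton 13, Dover 7, Elmhurst 5, Harrow 4, Brookfield 0. Brookfield has the fewest and is eliminated.
Round 2: Kenton 13, Dover 7, Elmhurst 5, Harrow 4. Harrow has the fewest and is eliminated.
Round 3: Kenton 13, Elmhurst 9, Dover 7. Dover has the fewest and is eliminated.
Round 4: Kenton 20, Elmhurst 9. Kenton has a majority.

Kenton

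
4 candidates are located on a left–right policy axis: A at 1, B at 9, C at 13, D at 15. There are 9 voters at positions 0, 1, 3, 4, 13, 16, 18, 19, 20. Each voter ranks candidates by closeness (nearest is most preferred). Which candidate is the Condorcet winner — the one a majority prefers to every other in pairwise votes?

C

With single-peaked preferences on a line, the Condorcet winner is the candidate closest to the median voter.
The median voter (position 13) is closest to C at 13.
Check: C vs A — voters closer to C: 5 of 9.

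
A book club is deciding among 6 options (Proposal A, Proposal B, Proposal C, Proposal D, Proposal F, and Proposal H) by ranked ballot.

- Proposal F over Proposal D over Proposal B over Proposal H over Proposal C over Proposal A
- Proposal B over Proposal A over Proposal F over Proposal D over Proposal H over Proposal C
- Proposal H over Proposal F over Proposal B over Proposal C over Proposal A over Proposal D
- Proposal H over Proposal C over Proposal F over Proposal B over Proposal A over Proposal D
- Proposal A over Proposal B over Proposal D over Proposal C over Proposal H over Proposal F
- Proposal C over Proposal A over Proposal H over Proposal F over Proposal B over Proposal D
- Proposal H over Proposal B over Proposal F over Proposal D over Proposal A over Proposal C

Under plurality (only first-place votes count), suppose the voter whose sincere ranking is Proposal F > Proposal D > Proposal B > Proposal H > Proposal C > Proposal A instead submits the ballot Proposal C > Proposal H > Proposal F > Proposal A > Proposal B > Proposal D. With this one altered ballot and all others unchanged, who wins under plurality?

Proposal H

First-place totals with the altered ballot: Proposal A 1, Proposal B 1, Proposal C 2, Proposal D 0, Proposal F 0, Proposal H 3.
The winner is unchanged: still Proposal H.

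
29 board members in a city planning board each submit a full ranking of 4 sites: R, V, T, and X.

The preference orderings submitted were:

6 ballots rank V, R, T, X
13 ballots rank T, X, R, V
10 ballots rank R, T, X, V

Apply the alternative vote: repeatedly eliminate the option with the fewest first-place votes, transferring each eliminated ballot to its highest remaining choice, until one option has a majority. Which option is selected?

R

Round 1: T 13, R 10, V 6, X 0. X has the fewest and is eliminated.
Round 2: T 13, R 10, V 6. V has the fewest and is eliminated.
Round 3: R 16, T 13. R has a majority.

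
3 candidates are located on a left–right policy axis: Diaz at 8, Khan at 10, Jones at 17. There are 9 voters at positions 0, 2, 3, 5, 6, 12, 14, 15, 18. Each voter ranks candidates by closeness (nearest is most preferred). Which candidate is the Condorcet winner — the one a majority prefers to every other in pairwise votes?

Diaz

With single-peaked preferences on a line, the Condorcet winner is the candidate closest to the median voter.
The median voter (position 6) is closest to Diaz at 8.
Check: Diaz vs Khan — voters closer to Diaz: 5 of 9.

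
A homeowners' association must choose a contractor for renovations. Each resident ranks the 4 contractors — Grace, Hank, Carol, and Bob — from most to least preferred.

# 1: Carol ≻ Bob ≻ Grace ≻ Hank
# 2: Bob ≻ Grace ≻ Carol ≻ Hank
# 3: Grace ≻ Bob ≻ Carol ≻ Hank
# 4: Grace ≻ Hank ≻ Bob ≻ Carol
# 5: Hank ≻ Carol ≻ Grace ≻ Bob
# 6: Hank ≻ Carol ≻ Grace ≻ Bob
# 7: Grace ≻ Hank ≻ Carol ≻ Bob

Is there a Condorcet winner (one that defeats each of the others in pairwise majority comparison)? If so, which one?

Grace

Head-to-head results (7 voters total):
Grace vs Hank: Grace wins 5–2.
Grace vs Carol: Grace wins 4–3.
Grace vs Bob: Grace wins 5–2.
Hank vs Carol: Hank wins 4–3.
Hank vs Bob: Hank wins 4–3.
Carol vs Bob: Carol wins 4–3.
Grace beats each rival — Hank (5–2), Carol (4–3), Bob (5–2) — so Grace is the Condorcet winner.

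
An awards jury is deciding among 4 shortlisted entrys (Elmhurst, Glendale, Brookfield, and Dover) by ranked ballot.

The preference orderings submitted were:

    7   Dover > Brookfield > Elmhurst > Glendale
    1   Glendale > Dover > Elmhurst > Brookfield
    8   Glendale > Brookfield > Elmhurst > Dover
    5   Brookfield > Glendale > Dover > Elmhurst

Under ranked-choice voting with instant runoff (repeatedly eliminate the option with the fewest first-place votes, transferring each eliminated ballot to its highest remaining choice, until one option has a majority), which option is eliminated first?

Elmhurst

Round 1: Glendale 9, Dover 7, Brookfield 5, Elmhurst 0. Elmhurst has the fewest and is eliminated.
Round 2: Glendale 9, Dover 7, Brookfield 5. Brookfield has the fewest and is eliminated.
Round 3: Glendale 14, Dover 7. Glendale has a majority.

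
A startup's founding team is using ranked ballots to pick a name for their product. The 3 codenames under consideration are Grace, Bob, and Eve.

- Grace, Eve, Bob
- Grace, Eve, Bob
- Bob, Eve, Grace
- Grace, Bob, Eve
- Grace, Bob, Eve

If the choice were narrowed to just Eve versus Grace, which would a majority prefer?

Ballots ranking Eve above Grace: 1.
Ballots ranking Grace above Eve: 4.
Grace wins the head-to-head, 4–1.

Grace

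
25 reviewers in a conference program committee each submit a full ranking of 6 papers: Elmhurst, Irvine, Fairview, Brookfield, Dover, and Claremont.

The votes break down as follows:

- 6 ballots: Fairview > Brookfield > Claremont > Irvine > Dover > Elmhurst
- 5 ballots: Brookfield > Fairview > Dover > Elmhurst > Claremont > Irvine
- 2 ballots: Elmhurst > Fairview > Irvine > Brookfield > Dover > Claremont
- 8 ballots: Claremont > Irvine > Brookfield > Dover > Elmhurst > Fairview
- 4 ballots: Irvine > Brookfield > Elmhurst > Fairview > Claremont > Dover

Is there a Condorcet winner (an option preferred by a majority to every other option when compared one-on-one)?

No

Head-to-head results (25 voters total):
Elmhurst vs Irvine: Irvine wins 18–7.
Elmhurst vs Fairview: Elmhurst wins 14–11.
Elmhurst vs Brookfield: Brookfield wins 23–2.
Elmhurst vs Dover: Dover wins 19–6.
Elmhurst vs Claremont: Claremont wins 14–11.
Irvine vs Fairview: Fairview wins 13–12.
Irvine vs Brookfield: Irvine wins 14–11.
Irvine vs Dover: Irvine wins 20–5.
Irvine vs Claremont: Claremont wins 19–6.
Fairview vs Brookfield: Brookfield wins 17–8.
Fairview vs Dover: Fairview wins 17–8.
Fairview vs Claremont: Fairview wins 17–8.
Brookfield vs Dover: Brookfield wins 25–0.
Brookfield vs Claremont: Brookfield wins 17–8.
Dover vs Claremont: Claremont wins 18–7.
No candidate beats all others: Elmhurst beats Fairview beats Irvine beats Elmhurst, a majority cycle.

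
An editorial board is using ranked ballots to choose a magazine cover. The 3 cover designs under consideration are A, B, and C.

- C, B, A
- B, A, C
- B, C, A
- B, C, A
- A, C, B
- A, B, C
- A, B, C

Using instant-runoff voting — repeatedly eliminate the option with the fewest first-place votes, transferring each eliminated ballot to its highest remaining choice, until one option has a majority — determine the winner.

Round 1: A 3, B 3, C 1. C has the fewest and is eliminated.
Round 2: B 4, A 3. B has a majority.

B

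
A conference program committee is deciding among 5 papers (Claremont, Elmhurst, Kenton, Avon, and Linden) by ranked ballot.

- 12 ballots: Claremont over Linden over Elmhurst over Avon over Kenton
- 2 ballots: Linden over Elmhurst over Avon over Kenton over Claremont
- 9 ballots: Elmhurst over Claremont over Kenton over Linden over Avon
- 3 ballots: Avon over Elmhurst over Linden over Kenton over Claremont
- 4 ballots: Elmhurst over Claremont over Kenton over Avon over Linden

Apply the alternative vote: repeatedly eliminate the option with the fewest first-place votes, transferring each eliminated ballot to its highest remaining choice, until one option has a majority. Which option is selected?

Elmhurst

Round 1: Elmhurst 13, Claremont 12, Avon 3, Linden 2, Kenton 0. Kenton has the fewest and is eliminated.
Round 2: Elmhurst 13, Claremont 12, Avon 3, Linden 2. Linden has the fewest and is eliminated.
Round 3: Elmhurst 15, Claremont 12, Avon 3. Avon has the fewest and is eliminated.
Round 4: Elmhurst 18, Claremont 12. Elmhurst has a majority.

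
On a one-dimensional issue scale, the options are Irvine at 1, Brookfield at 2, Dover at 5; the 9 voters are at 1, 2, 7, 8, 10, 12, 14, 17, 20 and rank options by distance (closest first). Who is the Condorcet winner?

With single-peaked preferences on a line, the Condorcet winner is the candidate closest to the median voter.
The median voter (position 10) is closest to Dover at 5.
Check: Dover vs Brookfield — voters closer to Dover: 7 of 9.

Dover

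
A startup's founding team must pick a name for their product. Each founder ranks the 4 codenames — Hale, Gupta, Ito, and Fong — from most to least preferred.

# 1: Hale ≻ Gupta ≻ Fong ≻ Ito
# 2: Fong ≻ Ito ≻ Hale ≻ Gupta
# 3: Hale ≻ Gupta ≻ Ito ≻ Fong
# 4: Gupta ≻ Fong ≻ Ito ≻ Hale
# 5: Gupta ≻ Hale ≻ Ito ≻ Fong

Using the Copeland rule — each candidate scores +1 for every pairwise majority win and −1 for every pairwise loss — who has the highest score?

Hale

Pairwise results:
  Hale vs Gupta: Hale wins 3–2.
  Hale vs Ito: Hale wins 3–2.
  Hale vs Fong: Hale wins 3–2.
  Gupta vs Ito: Gupta wins 4–1.
  Gupta vs Fong: Gupta wins 4–1.
  Ito vs Fong: Fong wins 3–2.
Copeland scores (wins − losses):
  Hale: 3 − 0 = 3
  Gupta: 2 − 1 = 1
  Ito: 0 − 3 = -3
  Fong: 1 − 2 = -1
Hale has the best Copeland score.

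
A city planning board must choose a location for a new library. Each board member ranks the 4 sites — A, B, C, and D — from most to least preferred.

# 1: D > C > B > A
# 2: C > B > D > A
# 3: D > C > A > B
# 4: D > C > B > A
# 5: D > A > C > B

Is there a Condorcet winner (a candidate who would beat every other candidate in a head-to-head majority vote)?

Head-to-head results (5 voters total):
A vs B: B wins 3–2.
A vs C: C wins 4–1.
A vs D: D wins 5–0.
B vs C: C wins 5–0.
B vs D: D wins 4–1.
C vs D: D wins 4–1.
D beats each rival — A (5–0), B (4–1), C (4–1) — so D is the Condorcet winner.

Yes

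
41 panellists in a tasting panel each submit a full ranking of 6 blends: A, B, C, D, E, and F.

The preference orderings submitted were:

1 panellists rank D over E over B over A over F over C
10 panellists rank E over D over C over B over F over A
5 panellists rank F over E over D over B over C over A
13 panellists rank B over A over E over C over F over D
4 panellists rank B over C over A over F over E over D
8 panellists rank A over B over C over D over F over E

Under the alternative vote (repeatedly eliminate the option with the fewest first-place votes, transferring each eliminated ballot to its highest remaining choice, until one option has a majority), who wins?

B

Round 1: B 17, E 10, A 8, F 5, D 1, C 0. C has the fewest and is eliminated.
Round 2: B 17, E 10, A 8, F 5, D 1. D has the fewest and is eliminated.
Round 3: B 17, E 11, A 8, F 5. F has the fewest and is eliminated.
Round 4: B 17, E 16, A 8. A has the fewest and is eliminated.
Round 5: B 25, E 16. B has a majority.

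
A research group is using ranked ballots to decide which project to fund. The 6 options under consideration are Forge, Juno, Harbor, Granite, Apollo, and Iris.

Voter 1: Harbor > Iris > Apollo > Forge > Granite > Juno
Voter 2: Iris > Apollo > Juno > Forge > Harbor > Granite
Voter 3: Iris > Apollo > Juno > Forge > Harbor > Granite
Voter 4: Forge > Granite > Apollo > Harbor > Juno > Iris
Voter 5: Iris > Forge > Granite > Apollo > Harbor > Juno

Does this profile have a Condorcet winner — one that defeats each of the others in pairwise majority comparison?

Yes

Head-to-head results (5 voters total):
Forge vs Juno: Forge wins 3–2.
Forge vs Harbor: Forge wins 4–1.
Forge vs Granite: Forge wins 5–0.
Forge vs Apollo: Apollo wins 3–2.
Forge vs Iris: Iris wins 4–1.
Juno vs Harbor: Harbor wins 3–2.
Juno vs Granite: Granite wins 3–2.
Juno vs Apollo: Apollo wins 5–0.
Juno vs Iris: Iris wins 4–1.
Harbor vs Granite: Harbor wins 3–2.
Harbor vs Apollo: Apollo wins 4–1.
Harbor vs Iris: Iris wins 3–2.
Granite vs Apollo: Apollo wins 3–2.
Granite vs Iris: Iris wins 4–1.
Apollo vs Iris: Iris wins 4–1.
Iris beats each rival — Forge (4–1), Juno (4–1), Harbor (3–2), Granite (4–1), Apollo (4–1) — so Iris is the Condorcet winner.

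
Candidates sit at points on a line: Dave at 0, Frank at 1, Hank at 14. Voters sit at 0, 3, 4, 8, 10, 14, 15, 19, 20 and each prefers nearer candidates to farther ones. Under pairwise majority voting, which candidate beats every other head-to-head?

With single-peaked preferences on a line, the Condorcet winner is the candidate closest to the median voter.
The median voter (position 10) is closest to Hank at 14.
Check: Hank vs Dave — voters closer to Hank: 6 of 9.

Hank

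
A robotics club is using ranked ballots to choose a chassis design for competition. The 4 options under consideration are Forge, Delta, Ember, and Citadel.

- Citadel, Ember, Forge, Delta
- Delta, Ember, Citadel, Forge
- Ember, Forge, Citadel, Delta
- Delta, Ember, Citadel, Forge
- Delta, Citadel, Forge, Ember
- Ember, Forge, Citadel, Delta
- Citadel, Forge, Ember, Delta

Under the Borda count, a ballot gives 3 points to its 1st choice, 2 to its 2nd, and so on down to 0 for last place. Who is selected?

Borda scores:
  Forge: 1 + 0 + 2 + 0 + 1 + 2 + 2 = 8
  Delta: 0 + 3 + 0 + 3 + 3 + 0 + 0 = 9
  Ember: 2 + 2 + 3 + 2 + 0 + 3 + 1 = 13
  Citadel: 3 + 1 + 1 + 1 + 2 + 1 + 3 = 12
Ember has the highest total.

Ember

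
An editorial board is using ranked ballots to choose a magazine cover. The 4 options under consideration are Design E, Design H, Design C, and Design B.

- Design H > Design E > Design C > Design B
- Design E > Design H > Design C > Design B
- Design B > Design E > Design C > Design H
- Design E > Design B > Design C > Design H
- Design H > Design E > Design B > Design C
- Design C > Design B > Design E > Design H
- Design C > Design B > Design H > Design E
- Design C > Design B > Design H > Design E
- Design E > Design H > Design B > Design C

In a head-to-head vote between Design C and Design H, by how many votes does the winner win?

Ballots ranking Design C above Design H: 5.
Ballots ranking Design H above Design C: 4.
Design C wins 5–4, a margin of 1.

1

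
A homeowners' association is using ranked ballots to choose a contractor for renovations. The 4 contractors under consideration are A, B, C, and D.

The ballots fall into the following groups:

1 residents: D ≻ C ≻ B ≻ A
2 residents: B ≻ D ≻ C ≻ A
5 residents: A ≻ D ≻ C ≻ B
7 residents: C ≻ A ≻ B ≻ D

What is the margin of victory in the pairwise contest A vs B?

9

Ballots ranking A above B: 5+7 = 12.
Ballots ranking B above A: 1+2 = 3.
A wins 12–3, a margin of 9.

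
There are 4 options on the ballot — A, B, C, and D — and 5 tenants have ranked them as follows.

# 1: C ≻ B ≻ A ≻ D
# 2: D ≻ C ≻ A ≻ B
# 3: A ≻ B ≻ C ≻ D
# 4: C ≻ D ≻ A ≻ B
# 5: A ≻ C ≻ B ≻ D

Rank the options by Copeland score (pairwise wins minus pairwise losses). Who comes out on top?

Pairwise results:
  A vs B: A wins 4–1.
  A vs C: C wins 3–2.
  A vs D: A wins 3–2.
  B vs C: C wins 4–1.
  B vs D: B wins 3–2.
  C vs D: C wins 4–1.
Copeland scores (wins − losses):
  A: 2 − 1 = 1
  B: 1 − 2 = -1
  C: 3 − 0 = 3
  D: 0 − 3 = -3
C has the best Copeland score.

C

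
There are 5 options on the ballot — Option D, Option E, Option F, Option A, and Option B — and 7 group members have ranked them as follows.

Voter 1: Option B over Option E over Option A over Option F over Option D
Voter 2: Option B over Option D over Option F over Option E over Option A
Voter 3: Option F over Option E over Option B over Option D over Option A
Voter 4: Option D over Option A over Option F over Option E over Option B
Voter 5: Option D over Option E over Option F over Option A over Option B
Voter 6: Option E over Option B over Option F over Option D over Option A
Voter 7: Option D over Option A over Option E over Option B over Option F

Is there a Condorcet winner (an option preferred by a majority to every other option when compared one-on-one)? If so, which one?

No Condorcet winner

Head-to-head results (7 voters total):
Option D vs Option E: Option D wins 4–3.
Option D vs Option F: Option D wins 4–3.
Option D vs Option A: Option D wins 6–1.
Option D vs Option B: Option B wins 4–3.
Option E vs Option F: Option E wins 4–3.
Option E vs Option A: Option E wins 5–2.
Option E vs Option B: Option E wins 5–2.
Option F vs Option A: Option F wins 4–3.
Option F vs Option B: Option B wins 4–3.
Option A vs Option B: Option B wins 4–3.
No candidate beats all others: Option D beats Option E beats Option B beats Option D, a majority cycle.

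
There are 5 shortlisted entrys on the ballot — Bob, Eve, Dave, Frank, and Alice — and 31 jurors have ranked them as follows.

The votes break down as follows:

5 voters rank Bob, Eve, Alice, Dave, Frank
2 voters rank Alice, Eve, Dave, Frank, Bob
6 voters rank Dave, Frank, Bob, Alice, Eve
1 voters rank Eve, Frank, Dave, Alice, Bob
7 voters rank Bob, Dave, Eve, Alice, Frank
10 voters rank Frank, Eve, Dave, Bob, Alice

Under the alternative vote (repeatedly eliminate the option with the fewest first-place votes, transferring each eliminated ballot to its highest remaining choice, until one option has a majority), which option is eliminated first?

Eve

Round 1: Bob 12, Frank 10, Dave 6, Alice 2, Eve 1. Eve has the fewest and is eliminated.
Round 2: Bob 12, Frank 11, Dave 6, Alice 2. Alice has the fewest and is eliminated.
Round 3: Bob 12, Frank 11, Dave 8. Dave has the fewest and is eliminated.
Round 4: Frank 19, Bob 12. Frank has a majority.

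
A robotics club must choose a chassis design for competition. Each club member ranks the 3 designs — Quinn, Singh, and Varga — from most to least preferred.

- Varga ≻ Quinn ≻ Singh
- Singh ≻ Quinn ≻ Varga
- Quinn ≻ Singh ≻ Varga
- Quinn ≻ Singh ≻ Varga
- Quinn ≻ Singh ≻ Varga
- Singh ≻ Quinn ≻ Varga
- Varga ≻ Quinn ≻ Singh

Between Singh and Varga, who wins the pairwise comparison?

Ballots ranking Singh above Varga: 5.
Ballots ranking Varga above Singh: 2.
Singh wins the head-to-head, 5–2.

Singh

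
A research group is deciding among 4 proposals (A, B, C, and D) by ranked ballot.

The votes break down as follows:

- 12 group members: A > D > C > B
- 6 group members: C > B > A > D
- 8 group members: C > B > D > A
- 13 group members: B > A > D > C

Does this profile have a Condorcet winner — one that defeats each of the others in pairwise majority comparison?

Head-to-head results (39 voters total):
A vs B: B wins 27–12.
A vs C: A wins 25–14.
A vs D: A wins 31–8.
B vs C: C wins 26–13.
B vs D: B wins 27–12.
C vs D: D wins 25–14.
No candidate beats all others: A beats C beats B beats A, a majority cycle.

No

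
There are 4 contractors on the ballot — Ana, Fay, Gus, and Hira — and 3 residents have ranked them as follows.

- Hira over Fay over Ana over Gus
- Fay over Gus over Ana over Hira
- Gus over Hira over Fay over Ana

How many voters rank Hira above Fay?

2

Ballots ranking Hira above Fay: 2.
Ballots ranking Fay above Hira: 1.
So 2 of 3 voters prefer Hira to Fay.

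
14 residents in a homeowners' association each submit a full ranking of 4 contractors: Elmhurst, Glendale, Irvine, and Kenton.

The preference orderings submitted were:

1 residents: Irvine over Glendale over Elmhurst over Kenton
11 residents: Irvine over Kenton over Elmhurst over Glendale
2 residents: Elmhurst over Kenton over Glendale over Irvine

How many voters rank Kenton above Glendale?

13

Ballots ranking Kenton above Glendale: 11+2 = 13.
Ballots ranking Glendale above Kenton: 1.
So 13 of 14 voters prefer Kenton to Glendale.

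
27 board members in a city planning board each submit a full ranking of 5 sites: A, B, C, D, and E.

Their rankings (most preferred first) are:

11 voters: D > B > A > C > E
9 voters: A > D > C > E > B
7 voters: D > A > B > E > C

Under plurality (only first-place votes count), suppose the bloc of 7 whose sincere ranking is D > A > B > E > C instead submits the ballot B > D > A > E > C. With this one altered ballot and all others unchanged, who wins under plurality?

D

First-place totals with the altered ballot: A 9, B 7, C 0, D 11, E 0.
The winner is unchanged: still D.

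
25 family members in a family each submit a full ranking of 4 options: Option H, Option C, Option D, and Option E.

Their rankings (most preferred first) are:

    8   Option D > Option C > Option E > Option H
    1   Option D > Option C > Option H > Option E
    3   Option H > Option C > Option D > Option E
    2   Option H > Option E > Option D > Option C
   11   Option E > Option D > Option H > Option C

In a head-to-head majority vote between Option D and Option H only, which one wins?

Option D

Ballots ranking Option D above Option H: 8+1+11 = 20.
Ballots ranking Option H above Option D: 3+2 = 5.
Option D wins the head-to-head, 20–5.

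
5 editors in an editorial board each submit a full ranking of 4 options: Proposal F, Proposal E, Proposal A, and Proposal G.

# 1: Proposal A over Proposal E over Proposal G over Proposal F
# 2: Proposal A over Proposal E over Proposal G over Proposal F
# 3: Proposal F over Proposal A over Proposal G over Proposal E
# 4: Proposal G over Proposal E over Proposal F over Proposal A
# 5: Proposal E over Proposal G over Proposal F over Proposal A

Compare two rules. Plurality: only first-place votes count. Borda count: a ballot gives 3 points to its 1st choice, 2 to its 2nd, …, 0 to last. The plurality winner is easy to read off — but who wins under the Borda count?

Proposal E

Plurality first-place counts: Proposal F 1, Proposal E 1, Proposal A 2, Proposal G 1 → Proposal A.
Borda totals: Proposal F 5, Proposal E 9, Proposal A 8, Proposal G 8 → Proposal E.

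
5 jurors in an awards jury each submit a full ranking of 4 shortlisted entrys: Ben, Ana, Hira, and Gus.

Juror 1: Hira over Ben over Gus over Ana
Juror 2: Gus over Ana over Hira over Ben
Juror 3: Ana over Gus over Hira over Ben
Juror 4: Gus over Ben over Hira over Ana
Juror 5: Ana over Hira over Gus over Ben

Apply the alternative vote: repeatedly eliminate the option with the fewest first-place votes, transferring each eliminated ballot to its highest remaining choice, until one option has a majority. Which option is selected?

Round 1: Ana 2, Gus 2, Hira 1, Ben 0. Ben has the fewest and is eliminated.
Round 2: Ana 2, Gus 2, Hira 1. Hira has the fewest and is eliminated.
Round 3: Gus 3, Ana 2. Gus has a majority.

Gus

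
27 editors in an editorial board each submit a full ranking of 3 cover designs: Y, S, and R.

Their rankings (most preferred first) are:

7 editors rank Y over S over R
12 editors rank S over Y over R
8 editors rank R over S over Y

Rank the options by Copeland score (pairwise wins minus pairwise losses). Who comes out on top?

S

Pairwise results:
  Y vs S: S wins 20–7.
  Y vs R: Y wins 19–8.
  S vs R: S wins 19–8.
Copeland scores (wins − losses):
  Y: 1 − 1 = 0
  S: 2 − 0 = 2
  R: 0 − 2 = -2
S has the best Copeland score.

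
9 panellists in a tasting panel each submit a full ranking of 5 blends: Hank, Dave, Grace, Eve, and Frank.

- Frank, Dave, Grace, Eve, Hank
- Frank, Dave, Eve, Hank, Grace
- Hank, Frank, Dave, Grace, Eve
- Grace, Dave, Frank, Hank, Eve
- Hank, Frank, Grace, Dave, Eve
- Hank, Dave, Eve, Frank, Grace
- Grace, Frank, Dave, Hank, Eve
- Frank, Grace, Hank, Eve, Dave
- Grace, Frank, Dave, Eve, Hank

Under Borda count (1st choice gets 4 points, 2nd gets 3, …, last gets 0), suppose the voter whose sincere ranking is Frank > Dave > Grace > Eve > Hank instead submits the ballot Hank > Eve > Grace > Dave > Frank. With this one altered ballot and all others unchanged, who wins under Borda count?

Frank

Borda totals with the altered ballot: Hank 21, Dave 17, Grace 20, Eve 9, Frank 23.
The winner is unchanged: still Frank.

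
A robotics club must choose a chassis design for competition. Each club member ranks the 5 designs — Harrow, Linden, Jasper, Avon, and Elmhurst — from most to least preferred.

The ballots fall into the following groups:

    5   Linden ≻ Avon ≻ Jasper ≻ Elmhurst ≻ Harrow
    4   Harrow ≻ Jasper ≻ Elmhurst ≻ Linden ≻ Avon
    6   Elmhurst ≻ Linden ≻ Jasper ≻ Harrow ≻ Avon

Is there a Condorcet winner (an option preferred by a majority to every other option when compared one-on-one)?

Head-to-head results (15 voters total):
Harrow vs Linden: Linden wins 11–4.
Harrow vs Jasper: Jasper wins 11–4.
Harrow vs Avon: Harrow wins 10–5.
Harrow vs Elmhurst: Elmhurst wins 11–4.
Linden vs Jasper: Linden wins 11–4.
Linden vs Avon: Linden wins 15–0.
Linden vs Elmhurst: Elmhurst wins 10–5.
Jasper vs Avon: Jasper wins 10–5.
Jasper vs Elmhurst: Jasper wins 9–6.
Avon vs Elmhurst: Elmhurst wins 10–5.
No candidate beats all others: Linden beats Jasper beats Elmhurst beats Linden, a majority cycle.

No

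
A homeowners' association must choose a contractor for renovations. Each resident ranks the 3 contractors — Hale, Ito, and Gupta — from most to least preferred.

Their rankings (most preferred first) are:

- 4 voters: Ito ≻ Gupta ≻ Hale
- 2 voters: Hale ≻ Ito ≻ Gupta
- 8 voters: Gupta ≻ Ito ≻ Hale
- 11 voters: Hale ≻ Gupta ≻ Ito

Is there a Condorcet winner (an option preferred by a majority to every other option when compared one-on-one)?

Head-to-head results (25 voters total):
Hale vs Ito: Hale wins 13–12.
Hale vs Gupta: Hale wins 13–12.
Ito vs Gupta: Gupta wins 19–6.
Hale beats each rival — Ito (13–12), Gupta (13–12) — so Hale is the Condorcet winner.

Yes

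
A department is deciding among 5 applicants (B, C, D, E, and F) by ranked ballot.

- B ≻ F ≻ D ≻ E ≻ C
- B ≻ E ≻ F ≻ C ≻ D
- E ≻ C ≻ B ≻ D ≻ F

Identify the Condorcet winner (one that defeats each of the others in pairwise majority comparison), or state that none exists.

B

Head-to-head results (3 voters total):
B vs C: B wins 2–1.
B vs D: B wins 3–0.
B vs E: B wins 2–1.
B vs F: B wins 3–0.
C vs D: C wins 2–1.
C vs E: E wins 3–0.
C vs F: F wins 2–1.
D vs E: E wins 2–1.
D vs F: F wins 2–1.
E vs F: E wins 2–1.
B beats each rival — C (2–1), D (3–0), E (2–1), F (3–0) — so B is the Condorcet winner.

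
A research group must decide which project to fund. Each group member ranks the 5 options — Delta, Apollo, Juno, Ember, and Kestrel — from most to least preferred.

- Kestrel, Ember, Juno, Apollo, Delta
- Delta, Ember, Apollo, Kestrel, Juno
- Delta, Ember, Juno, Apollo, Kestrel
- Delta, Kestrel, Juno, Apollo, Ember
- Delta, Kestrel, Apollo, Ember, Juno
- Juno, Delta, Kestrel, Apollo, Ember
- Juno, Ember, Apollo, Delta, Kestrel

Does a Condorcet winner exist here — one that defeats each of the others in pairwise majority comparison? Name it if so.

Delta

Head-to-head results (7 voters total):
Delta vs Apollo: Delta wins 5–2.
Delta vs Juno: Delta wins 4–3.
Delta vs Ember: Delta wins 5–2.
Delta vs Kestrel: Delta wins 6–1.
Apollo vs Juno: Juno wins 5–2.
Apollo vs Ember: Ember wins 4–3.
Apollo vs Kestrel: Kestrel wins 4–3.
Juno vs Ember: Ember wins 4–3.
Juno vs Kestrel: Kestrel wins 4–3.
Ember vs Kestrel: Kestrel wins 4–3.
Delta beats each rival — Apollo (5–2), Juno (4–3), Ember (5–2), Kestrel (6–1) — so Delta is the Condorcet winner.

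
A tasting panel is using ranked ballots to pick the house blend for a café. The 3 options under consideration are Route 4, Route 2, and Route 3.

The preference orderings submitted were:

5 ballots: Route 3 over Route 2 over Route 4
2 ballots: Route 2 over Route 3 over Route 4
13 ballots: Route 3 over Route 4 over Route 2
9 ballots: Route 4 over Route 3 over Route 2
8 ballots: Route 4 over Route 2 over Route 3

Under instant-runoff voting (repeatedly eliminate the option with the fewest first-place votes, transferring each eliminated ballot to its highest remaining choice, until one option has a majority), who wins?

Round 1: Route 3 18, Route 4 17, Route 2 2. Route 2 has the fewest and is eliminated.
Round 2: Route 3 20, Route 4 17. Route 3 has a majority.

Route 3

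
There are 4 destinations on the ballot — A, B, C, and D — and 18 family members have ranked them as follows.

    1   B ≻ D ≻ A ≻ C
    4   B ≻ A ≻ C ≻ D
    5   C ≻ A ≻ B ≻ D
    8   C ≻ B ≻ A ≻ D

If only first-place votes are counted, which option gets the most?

C

First-place vote totals:
  A: 0
  B: 5
  C: 13
  D: 0
C has the most first-place votes.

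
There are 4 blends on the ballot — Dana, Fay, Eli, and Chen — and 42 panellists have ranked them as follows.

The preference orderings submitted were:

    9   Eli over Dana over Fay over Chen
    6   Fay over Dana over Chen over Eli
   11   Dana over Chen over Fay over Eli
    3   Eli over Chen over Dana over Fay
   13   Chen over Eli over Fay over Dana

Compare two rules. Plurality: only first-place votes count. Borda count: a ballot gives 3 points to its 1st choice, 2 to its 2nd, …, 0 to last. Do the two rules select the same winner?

Yes

Plurality first-place counts: Dana 11, Fay 6, Eli 12, Chen 13 → Chen.
Borda totals: Dana 66, Fay 51, Eli 62, Chen 73 → Chen.
The two rules agree on Chen.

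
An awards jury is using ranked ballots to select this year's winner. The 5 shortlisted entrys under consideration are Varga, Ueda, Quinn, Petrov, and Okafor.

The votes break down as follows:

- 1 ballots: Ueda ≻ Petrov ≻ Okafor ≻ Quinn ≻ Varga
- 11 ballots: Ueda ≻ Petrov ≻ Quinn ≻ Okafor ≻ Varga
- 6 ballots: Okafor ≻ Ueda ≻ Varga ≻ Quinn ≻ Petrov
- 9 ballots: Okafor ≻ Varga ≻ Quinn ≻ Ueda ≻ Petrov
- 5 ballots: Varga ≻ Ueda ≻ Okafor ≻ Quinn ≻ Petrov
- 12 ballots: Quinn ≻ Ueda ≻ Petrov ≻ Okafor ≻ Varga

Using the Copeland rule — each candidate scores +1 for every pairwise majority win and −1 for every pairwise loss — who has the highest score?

Ueda

Pairwise results:
  Varga vs Ueda: Ueda wins 30–14.
  Varga vs Quinn: Quinn wins 24–20.
  Varga vs Petrov: Petrov wins 24–20.
  Varga vs Okafor: Okafor wins 39–5.
  Ueda vs Quinn: Ueda wins 23–21.
  Ueda vs Petrov: Ueda wins 44–0.
  Ueda vs Okafor: Ueda wins 29–15.
  Quinn vs Petrov: Quinn wins 32–12.
  Quinn vs Okafor: Quinn wins 23–21.
  Petrov vs Okafor: Petrov wins 24–20.
Copeland scores (wins − losses):
  Varga: 0 − 4 = -4
  Ueda: 4 − 0 = 4
  Quinn: 3 − 1 = 2
  Petrov: 2 − 2 = 0
  Okafor: 1 − 3 = -2
Ueda has the best Copeland score.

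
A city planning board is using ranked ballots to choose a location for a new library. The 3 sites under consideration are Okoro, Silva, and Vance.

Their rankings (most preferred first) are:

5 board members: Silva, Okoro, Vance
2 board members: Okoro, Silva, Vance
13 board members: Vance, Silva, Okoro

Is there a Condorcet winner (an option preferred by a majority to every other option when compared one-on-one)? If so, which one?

Head-to-head results (20 voters total):
Okoro vs Silva: Silva wins 18–2.
Okoro vs Vance: Vance wins 13–7.
Silva vs Vance: Vance wins 13–7.
Vance beats each rival — Okoro (13–7), Silva (13–7) — so Vance is the Condorcet winner.

Vance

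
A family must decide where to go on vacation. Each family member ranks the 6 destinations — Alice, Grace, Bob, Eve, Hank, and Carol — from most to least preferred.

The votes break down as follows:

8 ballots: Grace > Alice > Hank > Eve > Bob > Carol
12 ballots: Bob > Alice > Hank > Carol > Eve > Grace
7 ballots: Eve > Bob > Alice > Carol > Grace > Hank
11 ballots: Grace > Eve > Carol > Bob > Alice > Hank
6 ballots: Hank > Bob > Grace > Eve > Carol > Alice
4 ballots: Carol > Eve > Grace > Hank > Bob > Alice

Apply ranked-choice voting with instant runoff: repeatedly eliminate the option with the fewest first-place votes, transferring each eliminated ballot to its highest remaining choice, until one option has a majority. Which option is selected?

Bob

Round 1: Grace 19, Bob 12, Eve 7, Hank 6, Carol 4, Alice 0. Alice has the fewest and is eliminated.
Round 2: Grace 19, Bob 12, Eve 7, Hank 6, Carol 4. Carol has the fewest and is eliminated.
Round 3: Grace 19, Bob 12, Eve 11, Hank 6. Hank has the fewest and is eliminated.
Round 4: Grace 19, Bob 18, Eve 11. Eve has the fewest and is eliminated.
Round 5: Bob 25, Grace 23. Bob has a majority.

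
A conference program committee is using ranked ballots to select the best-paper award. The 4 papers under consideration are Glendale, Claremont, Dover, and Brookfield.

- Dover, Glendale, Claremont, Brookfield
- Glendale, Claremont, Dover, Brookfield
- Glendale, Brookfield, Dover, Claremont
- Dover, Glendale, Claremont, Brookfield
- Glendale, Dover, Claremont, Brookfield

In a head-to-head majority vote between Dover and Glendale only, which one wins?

Glendale

Ballots ranking Dover above Glendale: 2.
Ballots ranking Glendale above Dover: 3.
Glendale wins the head-to-head, 3–2.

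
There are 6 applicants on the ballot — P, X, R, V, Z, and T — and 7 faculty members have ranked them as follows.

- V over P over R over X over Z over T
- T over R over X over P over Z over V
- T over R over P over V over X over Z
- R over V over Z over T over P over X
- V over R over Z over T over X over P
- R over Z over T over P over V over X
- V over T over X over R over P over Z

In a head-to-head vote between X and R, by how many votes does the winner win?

5

Ballots ranking X above R: 1.
Ballots ranking R above X: 6.
R wins 6–1, a margin of 5.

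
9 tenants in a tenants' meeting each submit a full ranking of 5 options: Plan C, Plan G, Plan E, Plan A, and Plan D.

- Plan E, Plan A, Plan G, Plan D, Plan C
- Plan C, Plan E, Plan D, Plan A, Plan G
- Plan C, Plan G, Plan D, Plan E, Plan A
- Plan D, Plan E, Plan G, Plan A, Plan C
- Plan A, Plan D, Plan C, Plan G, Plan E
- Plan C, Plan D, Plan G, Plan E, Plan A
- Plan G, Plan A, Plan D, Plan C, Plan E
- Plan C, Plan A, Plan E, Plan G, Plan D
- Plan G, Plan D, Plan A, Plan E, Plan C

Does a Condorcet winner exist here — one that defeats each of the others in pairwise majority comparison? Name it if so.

Head-to-head results (9 voters total):
Plan C vs Plan G: Plan C wins 5–4.
Plan C vs Plan E: Plan C wins 6–3.
Plan C vs Plan A: Plan A wins 5–4.
Plan C vs Plan D: Plan D wins 5–4.
Plan G vs Plan E: Plan G wins 5–4.
Plan G vs Plan A: Plan G wins 5–4.
Plan G vs Plan D: Plan G wins 5–4.
Plan E vs Plan A: Plan E wins 5–4.
Plan E vs Plan D: Plan D wins 6–3.
Plan A vs Plan D: Plan D wins 5–4.
No candidate beats all others: Plan C beats Plan G beats Plan A beats Plan C, a majority cycle.

There is no Condorcet winner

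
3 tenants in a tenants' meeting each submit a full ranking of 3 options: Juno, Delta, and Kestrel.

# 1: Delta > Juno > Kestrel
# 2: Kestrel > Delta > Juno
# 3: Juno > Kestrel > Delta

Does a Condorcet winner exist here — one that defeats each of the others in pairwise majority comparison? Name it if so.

Head-to-head results (3 voters total):
Juno vs Delta: Delta wins 2–1.
Juno vs Kestrel: Juno wins 2–1.
Delta vs Kestrel: Kestrel wins 2–1.
No candidate beats all others: Juno beats Kestrel beats Delta beats Juno, a majority cycle.

No Condorcet winner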